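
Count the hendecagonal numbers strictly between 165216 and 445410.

The n-th hendecagonal number is n(9n−7)/2.
Smallest index with value > 165216: n = 193 (giving 166945).
Largest index with value < 445410: n = 314 (giving 442583).
Indices 193 through 314: 122 terms.

122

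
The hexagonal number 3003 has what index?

Set n(2n−1) = 3003, giving 2n² − n − 3003 = 0.
The discriminant is 1 + 8·3003 = 24025, and √24025 = 155.
So n = (1 + 155) / 4 = 156/4 = 39.

39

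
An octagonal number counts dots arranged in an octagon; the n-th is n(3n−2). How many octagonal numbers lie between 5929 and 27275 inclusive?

51

The n-th octagonal number is n(3n−2).
Smallest index with value ≥ 5929: n = 45 (giving 5985).
Largest index with value ≤ 27275: n = 95 (giving 26885).
Indices 45 through 95: 51 terms.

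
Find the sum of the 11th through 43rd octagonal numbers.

79365

Σ i(3i−2) = 3Σi² − 2Σi over i = 11..43.
Σi = 946 − 55 = 891 and Σi² = 27434 − 385 = 27049.
3·27049 − 2·891 = 79365.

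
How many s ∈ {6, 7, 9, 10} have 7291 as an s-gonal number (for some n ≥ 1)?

s = 6: P(6, 60) = 7140 and P(6, 61) = 7381; 7291 is not s-gonal.
s = 7: P(7, 54) = 7209 and P(7, 55) = 7480; 7291 is not s-gonal.
s = 9: P(9, 46) = 7291. ✓
s = 10: P(10, 43) = 7267 and P(10, 44) = 7612; 7291 is not s-gonal.
Hits: s ∈ {9} → 1.

1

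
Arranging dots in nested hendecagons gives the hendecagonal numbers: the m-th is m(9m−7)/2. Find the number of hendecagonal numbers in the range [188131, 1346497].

The n-th hendecagonal number is n(9n−7)/2.
Smallest index with value ≥ 188131: n = 205 (giving 188395).
Largest index with value ≤ 1346497: n = 547 (giving 1344526).
Indices 205 through 547: 343 terms.

343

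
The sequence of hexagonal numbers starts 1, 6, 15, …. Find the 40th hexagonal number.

3160

The 40th hexagonal number is n(2n−1) with n = 40.
40·(2·40 − 1) = 40·79 = 3160.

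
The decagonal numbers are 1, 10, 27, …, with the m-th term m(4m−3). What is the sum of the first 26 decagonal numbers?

Σ i(4i−3) = 4Σi² − 3Σi over i = 1..26.
Σi = 351 and Σi² = 6201.
4·6201 − 3·351 = 23751.

23751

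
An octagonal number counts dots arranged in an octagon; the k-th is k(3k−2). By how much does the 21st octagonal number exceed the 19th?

21·(3·21 − 2) = 1281 and 19·(3·19 − 2) = 1045.
Difference: 1281 − 1045 = 236.

236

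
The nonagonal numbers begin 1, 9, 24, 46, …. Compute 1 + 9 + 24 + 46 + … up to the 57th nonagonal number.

217645

Σ i(7i−5)/2 = (7Σi² − 5Σi) / 2 over i = 1..57.
Σi = 1653 and Σi² = 63365.
(7·63365 − 5·1653) / 2 = 435290/2 = 217645.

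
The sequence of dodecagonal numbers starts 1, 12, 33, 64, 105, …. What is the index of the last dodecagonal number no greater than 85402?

131

Solve n(5n−4) ≤ 85402 for integer n.
n = 131 gives 85281 ≤ 85402, while n = 132 gives 86592 > 85402; so the answer is index 131.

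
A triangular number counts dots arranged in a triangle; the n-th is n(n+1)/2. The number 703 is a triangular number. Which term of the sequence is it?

Set n(n+1)/2 = 703, giving n² + n − 1406 = 0.
The discriminant is 1 + 8·703 = 5625, and √5625 = 75.
So n = (-1 + 75) / 2 = 74/2 = 37.
Check: 37·38/2 = 703. ✓

37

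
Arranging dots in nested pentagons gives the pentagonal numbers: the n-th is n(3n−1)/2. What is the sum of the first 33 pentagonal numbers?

Σ i(3i−1)/2 = (3Σi² − Σi) / 2 over i = 1..33.
Σi = 561 and Σi² = 12529.
(3·12529 − 1·561) / 2 = 37026/2 = 18513.

18513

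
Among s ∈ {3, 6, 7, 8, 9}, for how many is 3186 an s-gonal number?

1

s = 3: P(3, 79) = 3160 and P(3, 80) = 3240; 3186 is not s-gonal.
s = 6: P(6, 40) = 3160 and P(6, 41) = 3321; 3186 is not s-gonal.
s = 7: P(7, 36) = 3186. ✓
s = 8: P(8, 32) = 3008 and P(8, 33) = 3201; 3186 is not s-gonal.
s = 9: P(9, 30) = 3075 and P(9, 31) = 3286; 3186 is not s-gonal.
Hits: s ∈ {7} → 1.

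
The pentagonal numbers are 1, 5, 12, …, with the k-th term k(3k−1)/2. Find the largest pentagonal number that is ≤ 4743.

4676

Solve n(3n−1)/2 ≤ 4743 for integer n.
n = 56 gives 4676 ≤ 4743, while n = 57 gives 4845 > 4743; so the answer is 4676.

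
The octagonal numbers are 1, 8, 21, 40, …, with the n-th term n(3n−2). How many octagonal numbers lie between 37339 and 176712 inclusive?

The n-th octagonal number is n(3n−2).
Smallest index with value ≥ 37339: n = 112 (giving 37408).
Largest index with value ≤ 176712: n = 243 (giving 176661).
Indices 112 through 243: 132 terms.

132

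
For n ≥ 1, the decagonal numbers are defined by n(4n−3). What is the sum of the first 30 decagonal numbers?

Σ i(4i−3) = 4Σi² − 3Σi over i = 1..30.
Σi = 465 and Σi² = 9455.
4·9455 − 3·465 = 36425.

36425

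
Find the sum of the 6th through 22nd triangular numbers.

1989

Σ i(i+1)/2 = (Σi² + Σi) / 2 over i = 6..22.
Σi = 253 − 15 = 238 and Σi² = 3795 − 55 = 3740.
(1·3740 + 1·238) / 2 = 3978/2 = 1989.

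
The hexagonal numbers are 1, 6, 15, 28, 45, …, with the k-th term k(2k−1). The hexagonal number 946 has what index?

Set n(2n−1) = 946, giving 2n² − n − 946 = 0.
The discriminant is 1 + 8·946 = 7569, and √7569 = 87.
So n = (1 + 87) / 4 = 88/4 = 22.
Check: 22·(2·22 − 1) = 946. ✓

22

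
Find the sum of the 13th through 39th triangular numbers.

10296

Σ i(i+1)/2 = (Σi² + Σi) / 2 over i = 13..39.
Σi = 780 − 78 = 702 and Σi² = 20540 − 650 = 19890.
(1·19890 + 1·702) / 2 = 20592/2 = 10296.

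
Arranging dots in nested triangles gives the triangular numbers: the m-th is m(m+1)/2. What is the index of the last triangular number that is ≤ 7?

Solve n(n+1)/2 ≤ 7 for integer n.
n = 3 gives 6 ≤ 7, while n = 4 gives 10 > 7; so the answer is index 3.

3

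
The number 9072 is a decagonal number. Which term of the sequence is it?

48

Set n(4n−3) = 9072, giving 4n² − 3n − 9072 = 0.
The discriminant is 9 + 16·9072 = 145161, and √145161 = 381.
So n = (3 + 381) / 8 = 384/8 = 48.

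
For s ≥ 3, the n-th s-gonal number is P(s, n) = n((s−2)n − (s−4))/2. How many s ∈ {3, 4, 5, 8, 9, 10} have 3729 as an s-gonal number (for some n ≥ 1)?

s = 3: P(3, 85) = 3655 and P(3, 86) = 3741; 3729 is not s-gonal.
s = 4: P(4, 61) = 3721 and P(4, 62) = 3844; 3729 is not s-gonal.
s = 5: P(5, 50) = 3725 and P(5, 51) = 3876; 3729 is not s-gonal.
s = 8: P(8, 35) = 3605 and P(8, 36) = 3816; 3729 is not s-gonal.
s = 9: P(9, 33) = 3729. ✓
s = 10: P(10, 30) = 3510 and P(10, 31) = 3751; 3729 is not s-gonal.
Hits: s ∈ {9} → 1.

1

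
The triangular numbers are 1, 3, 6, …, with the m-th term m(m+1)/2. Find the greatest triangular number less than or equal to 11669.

Solve n(n+1)/2 ≤ 11669 for integer n.
n = 152 gives 11628 ≤ 11669, while n = 153 gives 11781 > 11669; so the answer is 11628.

11628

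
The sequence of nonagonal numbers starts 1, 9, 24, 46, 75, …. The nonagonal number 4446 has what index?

36

Set n(7n−5)/2 = 4446, giving 7n² − 5n − 8892 = 0.
The discriminant is 25 + 56·4446 = 249001, and √249001 = 499.
So n = (5 + 499) / 14 = 504/14 = 36.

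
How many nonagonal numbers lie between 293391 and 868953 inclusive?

The n-th nonagonal number is n(7n−5)/2.
Smallest index with value ≥ 293391: n = 290 (giving 293625).
Largest index with value ≤ 868953: n = 498 (giving 866769).
Indices 290 through 498: 209 terms.

209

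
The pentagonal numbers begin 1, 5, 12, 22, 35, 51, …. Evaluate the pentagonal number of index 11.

The 11th pentagonal number is n(3n−1)/2 with n = 11.
11·(3·11 − 1)/2 = 11·32/2 = 11·16 = 176.

176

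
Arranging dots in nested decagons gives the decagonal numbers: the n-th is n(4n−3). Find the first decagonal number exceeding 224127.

Solve n(4n−3) > 224127 for integer n.
The largest n with value ≤ 224127 is 237 (since 223965 ≤ 224127 < 225862), so the first above is n = 238, value 225862.

225862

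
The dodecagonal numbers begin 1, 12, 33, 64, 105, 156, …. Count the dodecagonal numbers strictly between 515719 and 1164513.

161

The n-th dodecagonal number is n(5n−4).
Smallest index with value > 515719: n = 322 (giving 517132).
Largest index with value < 1164513: n = 482 (giving 1159692).
Indices 322 through 482: 161 terms.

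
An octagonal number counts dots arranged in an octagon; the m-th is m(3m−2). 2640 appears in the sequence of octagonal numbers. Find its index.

30

Set n(3n−2) = 2640, giving 3n² − 2n − 2640 = 0.
The discriminant is 4 + 12·2640 = 31684, and √31684 = 178.
So n = (2 + 178) / 6 = 180/6 = 30.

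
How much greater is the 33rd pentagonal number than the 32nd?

Consecutive pentagonal numbers differ by 3n − 2: here 3·33 − 2 = 97.

97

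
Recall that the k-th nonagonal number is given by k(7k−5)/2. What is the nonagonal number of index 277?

The 277th nonagonal number is n(7n−5)/2 with n = 277.
277·(7·277 − 5)/2 = 277·1934/2 = 277·967 = 267859.

267859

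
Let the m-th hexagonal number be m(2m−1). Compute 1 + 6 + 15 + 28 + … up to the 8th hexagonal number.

372

Σ i(2i−1) = 2Σi² − Σi over i = 1..8.
Σi = 36 and Σi² = 204.
2·204 − 1·36 = 372.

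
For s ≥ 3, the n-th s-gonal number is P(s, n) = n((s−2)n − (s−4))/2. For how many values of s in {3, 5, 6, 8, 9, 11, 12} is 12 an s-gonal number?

s = 3: P(3, 4) = 10 and P(3, 5) = 15; 12 is not s-gonal.
s = 5: P(5, 3) = 12. ✓
s = 6: P(6, 2) = 6 and P(6, 3) = 15; 12 is not s-gonal.
s = 8: P(8, 2) = 8 and P(8, 3) = 21; 12 is not s-gonal.
s = 9: P(9, 2) = 9 and P(9, 3) = 24; 12 is not s-gonal.
s = 11: P(11, 2) = 11 and P(11, 3) = 30; 12 is not s-gonal.
s = 12: P(12, 2) = 12. ✓
Hits: s ∈ {5, 12} → 2.

2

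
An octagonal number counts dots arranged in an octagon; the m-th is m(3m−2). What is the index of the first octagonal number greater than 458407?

Solve n(3n−2) > 458407 for integer n.
The largest n with value ≤ 458407 is 391 (since 457861 ≤ 458407 < 460208), so the first above is n = 392, value 460208.

392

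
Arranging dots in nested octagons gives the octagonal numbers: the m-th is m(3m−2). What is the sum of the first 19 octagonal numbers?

Σ i(3i−2) = 3Σi² − 2Σi over i = 1..19.
Σi = 190 and Σi² = 2470.
3·2470 − 2·190 = 7030.

7030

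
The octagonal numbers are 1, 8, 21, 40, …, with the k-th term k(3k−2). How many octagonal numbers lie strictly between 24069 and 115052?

107

The n-th octagonal number is n(3n−2).
Smallest index with value > 24069: n = 90 (giving 24120).
Largest index with value < 115052: n = 196 (giving 114856).
Indices 90 through 196: 107 terms.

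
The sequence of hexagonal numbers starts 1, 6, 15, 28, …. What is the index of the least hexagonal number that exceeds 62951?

178

Solve n(2n−1) > 62951 for integer n.
The largest n with value ≤ 62951 is 177 (since 62481 ≤ 62951 < 63190), so the first above is n = 178, value 63190.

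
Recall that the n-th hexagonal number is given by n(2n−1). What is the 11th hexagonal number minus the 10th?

Consecutive hexagonal numbers differ by 4n − 3: here 4·11 − 3 = 41.

41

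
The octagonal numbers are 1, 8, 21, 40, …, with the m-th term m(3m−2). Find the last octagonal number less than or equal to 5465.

Solve n(3n−2) ≤ 5465 for integer n.
n = 43 gives 5461 ≤ 5465, while n = 44 gives 5720 > 5465; so the answer is 5461.

5461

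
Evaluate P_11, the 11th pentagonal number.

176

The 11th pentagonal number is n(3n−1)/2 with n = 11.
11·(3·11 − 1)/2 = 11·32/2 = 11·16 = 176.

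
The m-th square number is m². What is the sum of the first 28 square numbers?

Σ_{i=1}^{28} i² = 28·29·57/6 = 7714.

7714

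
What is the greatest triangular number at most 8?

Solve n(n+1)/2 ≤ 8 for integer n.
n = 3 gives 6 ≤ 8, while n = 4 gives 10 > 8; so the answer is 6.

6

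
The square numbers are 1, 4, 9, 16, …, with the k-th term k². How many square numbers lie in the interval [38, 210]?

8

The n-th square number is n².
Smallest index with value ≥ 38: n = 7 (giving 49).
Largest index with value ≤ 210: n = 14 (giving 196).
Indices 7 through 14: 8 terms.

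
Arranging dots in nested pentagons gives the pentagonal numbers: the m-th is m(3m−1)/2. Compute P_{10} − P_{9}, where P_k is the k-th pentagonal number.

Consecutive pentagonal numbers differ by 3n − 2: here 3·10 − 2 = 28.

28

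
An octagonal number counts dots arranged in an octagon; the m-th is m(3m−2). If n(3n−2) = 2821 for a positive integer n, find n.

31

Set n(3n−2) = 2821, giving 3n² − 2n − 2821 = 0.
The discriminant is 4 + 12·2821 = 33856, and √33856 = 184.
So n = (2 + 184) / 6 = 186/6 = 31.
Check: 31·(3·31 − 2) = 2821. ✓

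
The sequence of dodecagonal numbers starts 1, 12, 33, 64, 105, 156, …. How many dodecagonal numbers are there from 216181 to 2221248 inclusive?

458

The n-th dodecagonal number is n(5n−4).
Smallest index with value ≥ 216181: n = 209 (giving 217569).
Largest index with value ≤ 2221248: n = 666 (giving 2215116).
Indices 209 through 666: 458 terms.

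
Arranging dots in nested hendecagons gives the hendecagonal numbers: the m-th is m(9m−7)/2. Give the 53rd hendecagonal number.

12455

53·(9·53 − 7)/2 = 53·470/2 = 53·235 = 12455.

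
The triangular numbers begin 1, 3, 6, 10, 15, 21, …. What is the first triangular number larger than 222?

231

Solve n(n+1)/2 > 222 for integer n.
The largest n with value ≤ 222 is 20 (since 210 ≤ 222 < 231), so the first above is n = 21, value 231.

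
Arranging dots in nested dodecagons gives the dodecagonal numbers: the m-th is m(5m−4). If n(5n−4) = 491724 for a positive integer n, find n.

314

Set n(5n−4) = 491724, giving 5n² − 4n − 491724 = 0.
The discriminant is 16 + 20·491724 = 9834496, and √9834496 = 3136.
So n = (4 + 3136) / 10 = 3140/10 = 314.
Check: 314·(5·314 − 4) = 491724. ✓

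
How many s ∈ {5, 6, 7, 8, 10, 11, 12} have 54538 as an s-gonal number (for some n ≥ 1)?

1

s = 5: P(5, 190) = 54055 and P(5, 191) = 54626; 54538 is not s-gonal.
s = 6: P(6, 165) = 54285 and P(6, 166) = 54946; 54538 is not s-gonal.
s = 7: P(7, 148) = 54538. ✓
s = 8: P(8, 135) = 54405 and P(8, 136) = 55216; 54538 is not s-gonal.
s = 10: P(10, 117) = 54405 and P(10, 118) = 55342; 54538 is not s-gonal.
s = 11: P(11, 110) = 54065 and P(11, 111) = 55056; 54538 is not s-gonal.
s = 12: P(12, 104) = 53664 and P(12, 105) = 54705; 54538 is not s-gonal.
Hits: s ∈ {7} → 1.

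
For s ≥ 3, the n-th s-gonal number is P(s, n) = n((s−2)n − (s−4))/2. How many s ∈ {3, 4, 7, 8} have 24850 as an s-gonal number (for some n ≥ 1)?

1

s = 3: P(3, 222) = 24753 and P(3, 223) = 24976; 24850 is not s-gonal.
s = 4: P(4, 157) = 24649 and P(4, 158) = 24964; 24850 is not s-gonal.
s = 7: P(7, 100) = 24850. ✓
s = 8: P(8, 91) = 24661 and P(8, 92) = 25208; 24850 is not s-gonal.
Hits: s ∈ {7} → 1.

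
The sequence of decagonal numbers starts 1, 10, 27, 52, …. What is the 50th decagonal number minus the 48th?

778

50·(4·50 − 3) = 9850 and 48·(4·48 − 3) = 9072.
Difference: 9850 − 9072 = 778.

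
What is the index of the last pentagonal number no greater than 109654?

Solve n(3n−1)/2 ≤ 109654 for integer n.
n = 270 gives 109215 ≤ 109654, while n = 271 gives 110026 > 109654; so the answer is index 270.

270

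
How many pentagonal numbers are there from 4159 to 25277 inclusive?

The n-th pentagonal number is n(3n−1)/2.
Smallest index with value ≥ 4159: n = 53 (giving 4187).
Largest index with value ≤ 25277: n = 129 (giving 24897).
Indices 53 through 129: 77 terms.

77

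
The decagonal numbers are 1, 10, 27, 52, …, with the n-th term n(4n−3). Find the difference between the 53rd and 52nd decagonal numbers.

417

Consecutive decagonal numbers differ by 8n − 7: here 8·53 − 7 = 417.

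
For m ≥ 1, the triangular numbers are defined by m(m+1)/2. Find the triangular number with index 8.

36

The 8th triangular number is n(n+1)/2 with n = 8.
8·9/2 = 72/2 = 36.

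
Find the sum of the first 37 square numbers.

17575

Σ_{i=1}^{37} i² = 37·38·75/6 = 17575.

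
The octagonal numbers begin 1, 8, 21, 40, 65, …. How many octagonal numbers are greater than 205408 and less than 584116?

179

The n-th octagonal number is n(3n−2).
Smallest index with value > 205408: n = 263 (giving 206981).
Largest index with value < 584116: n = 441 (giving 582561).
Indices 263 through 441: 179 terms.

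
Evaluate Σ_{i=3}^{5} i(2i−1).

88

Σ i(2i−1) = 2Σi² − Σi over i = 3..5.
Σi = 15 − 3 = 12 and Σi² = 55 − 5 = 50.
2·50 − 1·12 = 88.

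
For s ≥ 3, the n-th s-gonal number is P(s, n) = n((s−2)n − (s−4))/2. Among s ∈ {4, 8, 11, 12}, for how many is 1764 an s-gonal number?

s = 4: P(4, 42) = 1764. ✓
s = 8: P(8, 24) = 1680 and P(8, 25) = 1825; 1764 is not s-gonal.
s = 11: P(11, 20) = 1730 and P(11, 21) = 1911; 1764 is not s-gonal.
s = 12: P(12, 19) = 1729 and P(12, 20) = 1920; 1764 is not s-gonal.
Hits: s ∈ {4} → 1.

1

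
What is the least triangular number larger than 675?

703

Solve n(n+1)/2 > 675 for integer n.
The largest n with value ≤ 675 is 36 (since 666 ≤ 675 < 703), so the first above is n = 37, value 703.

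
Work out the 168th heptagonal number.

70308

The 168th heptagonal number is n(5n−3)/2 with n = 168.
168·(5·168 − 3)/2 = 168·837/2 = 70308.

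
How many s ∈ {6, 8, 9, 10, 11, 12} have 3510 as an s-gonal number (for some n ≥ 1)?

s = 6: P(6, 42) = 3486 and P(6, 43) = 3655; 3510 is not s-gonal.
s = 8: P(8, 34) = 3400 and P(8, 35) = 3605; 3510 is not s-gonal.
s = 9: P(9, 32) = 3504 and P(9, 33) = 3729; 3510 is not s-gonal.
s = 10: P(10, 30) = 3510. ✓
s = 11: P(11, 28) = 3430 and P(11, 29) = 3683; 3510 is not s-gonal.
s = 12: P(12, 26) = 3276 and P(12, 27) = 3537; 3510 is not s-gonal.
Hits: s ∈ {10} → 1.

1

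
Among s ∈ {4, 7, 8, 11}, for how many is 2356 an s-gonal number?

s = 4: P(4, 48) = 2304 and P(4, 49) = 2401; 2356 is not s-gonal.
s = 7: P(7, 31) = 2356. ✓
s = 8: P(8, 28) = 2296 and P(8, 29) = 2465; 2356 is not s-gonal.
s = 11: P(11, 23) = 2300 and P(11, 24) = 2508; 2356 is not s-gonal.
Hits: s ∈ {7} → 1.

1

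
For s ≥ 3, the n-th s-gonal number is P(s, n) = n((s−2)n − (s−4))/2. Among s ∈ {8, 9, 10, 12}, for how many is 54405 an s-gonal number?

2

s = 8: P(8, 135) = 54405. ✓
s = 9: P(9, 125) = 54375 and P(9, 126) = 55251; 54405 is not s-gonal.
s = 10: P(10, 117) = 54405. ✓
s = 12: P(12, 104) = 53664 and P(12, 105) = 54705; 54405 is not s-gonal.
Hits: s ∈ {8, 10} → 2.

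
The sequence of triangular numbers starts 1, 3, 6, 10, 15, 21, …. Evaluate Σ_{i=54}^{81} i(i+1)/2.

Σ i(i+1)/2 = (Σi² + Σi) / 2 over i = 54..81.
Σi = 3321 − 1431 = 1890 and Σi² = 180441 − 51039 = 129402.
(1·129402 + 1·1890) / 2 = 131292/2 = 65646.

65646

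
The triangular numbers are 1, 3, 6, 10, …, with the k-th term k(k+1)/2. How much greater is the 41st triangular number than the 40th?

Consecutive triangular numbers differ by n: T_{41} − T_{40} = 41.

41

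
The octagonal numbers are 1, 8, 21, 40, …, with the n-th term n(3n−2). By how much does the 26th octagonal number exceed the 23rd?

26·(3·26 − 2) = 1976 and 23·(3·23 − 2) = 1541.
Difference: 1976 − 1541 = 435.

435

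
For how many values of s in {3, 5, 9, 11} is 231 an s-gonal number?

1

s = 3: P(3, 21) = 231. ✓
s = 5: P(5, 12) = 210 and P(5, 13) = 247; 231 is not s-gonal.
s = 9: P(9, 8) = 204 and P(9, 9) = 261; 231 is not s-gonal.
s = 11: P(11, 7) = 196 and P(11, 8) = 260; 231 is not s-gonal.
Hits: s ∈ {3} → 1.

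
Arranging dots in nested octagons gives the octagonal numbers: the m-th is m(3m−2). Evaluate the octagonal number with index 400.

The 400th octagonal number is n(3n−2) with n = 400.
400·(3·400 − 2) = 400·1198 = 479200.

479200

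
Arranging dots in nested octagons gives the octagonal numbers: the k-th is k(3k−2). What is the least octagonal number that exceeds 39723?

40136

Solve n(3n−2) > 39723 for integer n.
The largest n with value ≤ 39723 is 115 (since 39445 ≤ 39723 < 40136), so the first above is n = 116, value 40136.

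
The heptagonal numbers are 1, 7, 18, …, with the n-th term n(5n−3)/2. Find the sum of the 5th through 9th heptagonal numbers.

Σ i(5i−3)/2 = (5Σi² − 3Σi) / 2 over i = 5..9.
Σi = 45 − 10 = 35 and Σi² = 285 − 30 = 255.
(5·255 − 3·35) / 2 = 1170/2 = 585.

585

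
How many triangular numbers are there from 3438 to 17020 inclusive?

The n-th triangular number is n(n+1)/2.
Smallest index with value ≥ 3438: n = 83 (giving 3486).
Largest index with value ≤ 17020: n = 184 (giving 17020).
Indices 83 through 184: 102 terms.

102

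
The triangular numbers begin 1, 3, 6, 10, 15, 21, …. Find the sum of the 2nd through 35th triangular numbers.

7769

Σ i(i+1)/2 = (Σi² + Σi) / 2 over i = 2..35.
Σi = 630 − 1 = 629 and Σi² = 14910 − 1 = 14909.
(1·14909 + 1·629) / 2 = 15538/2 = 7769.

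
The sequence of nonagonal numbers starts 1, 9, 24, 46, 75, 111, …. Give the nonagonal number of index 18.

1089

The 18th nonagonal number is n(7n−5)/2 with n = 18.
18·(7·18 − 5)/2 = 18·121/2 = 1089.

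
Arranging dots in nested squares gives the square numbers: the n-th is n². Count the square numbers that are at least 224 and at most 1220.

The n-th square number is n².
Smallest index with value ≥ 224: n = 15 (giving 225).
Largest index with value ≤ 1220: n = 34 (giving 1156).
Indices 15 through 34: 20 terms.

20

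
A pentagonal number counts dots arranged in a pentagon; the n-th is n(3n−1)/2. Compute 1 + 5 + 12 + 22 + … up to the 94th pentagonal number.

419710

Σ i(3i−1)/2 = (3Σi² − Σi) / 2 over i = 1..94.
Σi = 4465 and Σi² = 281295.
(3·281295 − 1·4465) / 2 = 839420/2 = 419710.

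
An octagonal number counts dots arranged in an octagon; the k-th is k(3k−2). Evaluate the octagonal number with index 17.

17·(3·17 − 2) = 17·49 = 833.

833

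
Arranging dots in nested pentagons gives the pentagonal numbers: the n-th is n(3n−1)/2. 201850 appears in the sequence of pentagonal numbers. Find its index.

367

Set n(3n−1)/2 = 201850, giving 3n² − n − 403700 = 0.
The discriminant is 1 + 24·201850 = 4844401, and √4844401 = 2201.
So n = (1 + 2201) / 6 = 2202/6 = 367.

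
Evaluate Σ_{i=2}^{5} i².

Σ_{i=2}^{5} i² = 55 − 1 = 54.

54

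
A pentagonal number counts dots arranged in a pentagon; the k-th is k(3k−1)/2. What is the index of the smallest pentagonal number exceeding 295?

15

Solve n(3n−1)/2 > 295 for integer n.
The largest n with value ≤ 295 is 14 (since 287 ≤ 295 < 330), so the first above is n = 15, value 330.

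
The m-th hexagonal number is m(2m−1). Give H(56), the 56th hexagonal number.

The 56th hexagonal number is n(2n−1) with n = 56.
56·(2·56 − 1) = 56·111 = 6216.

6216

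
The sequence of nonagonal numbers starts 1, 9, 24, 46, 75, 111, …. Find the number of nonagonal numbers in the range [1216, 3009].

11

The n-th nonagonal number is n(7n−5)/2.
Smallest index with value ≥ 1216: n = 19 (giving 1216).
Largest index with value ≤ 3009: n = 29 (giving 2871).
Indices 19 through 29: 11 terms.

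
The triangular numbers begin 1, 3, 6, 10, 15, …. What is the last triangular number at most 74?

Solve n(n+1)/2 ≤ 74 for integer n.
n = 11 gives 66 ≤ 74, while n = 12 gives 78 > 74; so the answer is 66.

66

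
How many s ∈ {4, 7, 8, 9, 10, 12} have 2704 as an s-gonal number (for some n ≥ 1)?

s = 4: P(4, 52) = 2704. ✓
s = 7: P(7, 33) = 2673 and P(7, 34) = 2839; 2704 is not s-gonal.
s = 8: P(8, 30) = 2640 and P(8, 31) = 2821; 2704 is not s-gonal.
s = 9: P(9, 28) = 2674 and P(9, 29) = 2871; 2704 is not s-gonal.
s = 10: P(10, 26) = 2626 and P(10, 27) = 2835; 2704 is not s-gonal.
s = 12: P(12, 23) = 2553 and P(12, 24) = 2784; 2704 is not s-gonal.
Hits: s ∈ {4} → 1.

1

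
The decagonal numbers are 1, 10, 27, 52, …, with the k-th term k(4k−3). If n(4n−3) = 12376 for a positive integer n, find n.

Set n(4n−3) = 12376, giving 4n² − 3n − 12376 = 0.
The discriminant is 9 + 16·12376 = 198025, and √198025 = 445.
So n = (3 + 445) / 8 = 448/8 = 56.

56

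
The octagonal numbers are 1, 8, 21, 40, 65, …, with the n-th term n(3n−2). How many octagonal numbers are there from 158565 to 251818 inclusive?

The n-th octagonal number is n(3n−2).
Smallest index with value ≥ 158565: n = 231 (giving 159621).
Largest index with value ≤ 251818: n = 290 (giving 251720).
Indices 231 through 290: 60 terms.

60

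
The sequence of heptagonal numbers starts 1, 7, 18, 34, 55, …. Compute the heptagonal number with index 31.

2356

The 31st heptagonal number is n(5n−3)/2 with n = 31.
31·(5·31 − 3)/2 = 31·152/2 = 31·76 = 2356.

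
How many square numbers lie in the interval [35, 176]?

The n-th square number is n².
Smallest index with value ≥ 35: n = 6 (giving 36).
Largest index with value ≤ 176: n = 13 (giving 169).
Indices 6 through 13: 8 terms.

8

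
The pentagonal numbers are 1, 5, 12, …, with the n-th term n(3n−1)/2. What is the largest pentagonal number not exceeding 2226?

Solve n(3n−1)/2 ≤ 2226 for integer n.
n = 38 gives 2147 ≤ 2226, while n = 39 gives 2262 > 2226; so the answer is 2147.

2147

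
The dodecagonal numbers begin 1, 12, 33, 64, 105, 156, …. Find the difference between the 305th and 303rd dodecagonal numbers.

6072

305·(5·305 − 4) = 463905 and 303·(5·303 − 4) = 457833.
Difference: 463905 − 457833 = 6072.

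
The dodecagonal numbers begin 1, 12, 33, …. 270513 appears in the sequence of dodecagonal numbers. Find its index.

Set n(5n−4) = 270513, giving 5n² − 4n − 270513 = 0.
The discriminant is 16 + 20·270513 = 5410276, and √5410276 = 2326.
So n = (4 + 2326) / 10 = 2330/10 = 233.

233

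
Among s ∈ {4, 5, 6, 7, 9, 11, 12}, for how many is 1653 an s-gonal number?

s = 4: P(4, 40) = 1600 and P(4, 41) = 1681; 1653 is not s-gonal.
s = 5: P(5, 33) = 1617 and P(5, 34) = 1717; 1653 is not s-gonal.
s = 6: P(6, 29) = 1653. ✓
s = 7: P(7, 26) = 1651 and P(7, 27) = 1782; 1653 is not s-gonal.
s = 9: P(9, 22) = 1639 and P(9, 23) = 1794; 1653 is not s-gonal.
s = 11: P(11, 19) = 1558 and P(11, 20) = 1730; 1653 is not s-gonal.
s = 12: P(12, 18) = 1548 and P(12, 19) = 1729; 1653 is not s-gonal.
Hits: s ∈ {6} → 1.

1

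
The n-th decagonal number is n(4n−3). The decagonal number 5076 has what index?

36

Set n(4n−3) = 5076, giving 4n² − 3n − 5076 = 0.
The discriminant is 9 + 16·5076 = 81225, and √81225 = 285.
So n = (3 + 285) / 8 = 288/8 = 36.
Check: 36·(4·36 − 3) = 5076. ✓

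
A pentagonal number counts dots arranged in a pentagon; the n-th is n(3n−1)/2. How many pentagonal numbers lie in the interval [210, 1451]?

The n-th pentagonal number is n(3n−1)/2.
Smallest index with value ≥ 210: n = 12 (giving 210).
Largest index with value ≤ 1451: n = 31 (giving 1426).
Indices 12 through 31: 20 terms.

20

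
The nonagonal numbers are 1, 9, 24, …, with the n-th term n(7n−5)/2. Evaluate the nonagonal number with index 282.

277629

The 282nd nonagonal number is n(7n−5)/2 with n = 282.
282·(7·282 − 5)/2 = 282·1969/2 = 277629.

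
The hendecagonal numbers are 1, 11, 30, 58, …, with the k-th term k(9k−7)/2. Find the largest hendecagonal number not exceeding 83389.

82756

Solve n(9n−7)/2 ≤ 83389 for integer n.
n = 136 gives 82756 ≤ 83389, while n = 137 gives 83981 > 83389; so the answer is 82756.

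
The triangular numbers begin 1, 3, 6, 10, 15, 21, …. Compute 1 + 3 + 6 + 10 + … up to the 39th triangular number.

Σ i(i+1)/2 = (Σi² + Σi) / 2 over i = 1..39.
Σi = 780 and Σi² = 20540.
(1·20540 + 1·780) / 2 = 21320/2 = 10660.

10660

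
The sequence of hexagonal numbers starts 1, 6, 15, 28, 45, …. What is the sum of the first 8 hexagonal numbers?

Σ i(2i−1) = 2Σi² − Σi over i = 1..8.
Σi = 36 and Σi² = 204.
2·204 − 1·36 = 372.

372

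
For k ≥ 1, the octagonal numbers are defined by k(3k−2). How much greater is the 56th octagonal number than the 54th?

56·(3·56 − 2) = 9296 and 54·(3·54 − 2) = 8640.
Difference: 9296 − 8640 = 656.

656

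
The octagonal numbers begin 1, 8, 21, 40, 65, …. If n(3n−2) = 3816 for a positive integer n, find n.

Set n(3n−2) = 3816, giving 3n² − 2n − 3816 = 0.
So n = (2 + 214) / 6 = 216/6 = 36.

36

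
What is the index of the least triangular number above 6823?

117

Solve n(n+1)/2 > 6823 for integer n.
The largest n with value ≤ 6823 is 116 (since 6786 ≤ 6823 < 6903), so the first above is n = 117, value 6903.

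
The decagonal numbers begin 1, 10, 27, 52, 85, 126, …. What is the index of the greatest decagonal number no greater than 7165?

42

Solve n(4n−3) ≤ 7165 for integer n.
n = 42 gives 6930 ≤ 7165, while n = 43 gives 7267 > 7165; so the answer is index 42.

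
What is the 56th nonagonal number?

10836

The 56th nonagonal number is n(7n−5)/2 with n = 56.
56·(7·56 − 5)/2 = 56·387/2 = 10836.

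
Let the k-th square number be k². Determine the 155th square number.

The 155th square number is n² with n = 155.
155² = 24025.

24025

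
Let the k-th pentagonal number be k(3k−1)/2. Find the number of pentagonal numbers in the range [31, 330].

The n-th pentagonal number is n(3n−1)/2.
Smallest index with value ≥ 31: n = 5 (giving 35).
Largest index with value ≤ 330: n = 15 (giving 330).
Indices 5 through 15: 11 terms.

11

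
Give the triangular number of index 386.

386·387/2 = 149382/2 = 74691.

74691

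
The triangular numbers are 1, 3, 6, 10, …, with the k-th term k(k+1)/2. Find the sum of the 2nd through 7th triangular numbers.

83

Σ i(i+1)/2 = (Σi² + Σi) / 2 over i = 2..7.
Σi = 28 − 1 = 27 and Σi² = 140 − 1 = 139.
(1·139 + 1·27) / 2 = 166/2 = 83.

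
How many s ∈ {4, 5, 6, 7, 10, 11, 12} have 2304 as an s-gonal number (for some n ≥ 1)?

s = 4: P(4, 48) = 2304. ✓
s = 5: P(5, 39) = 2262 and P(5, 40) = 2380; 2304 is not s-gonal.
s = 6: P(6, 34) = 2278 and P(6, 35) = 2415; 2304 is not s-gonal.
s = 7: P(7, 30) = 2205 and P(7, 31) = 2356; 2304 is not s-gonal.
s = 10: P(10, 24) = 2232 and P(10, 25) = 2425; 2304 is not s-gonal.
s = 11: P(11, 23) = 2300 and P(11, 24) = 2508; 2304 is not s-gonal.
s = 12: P(12, 21) = 2121 and P(12, 22) = 2332; 2304 is not s-gonal.
Hits: s ∈ {4} → 1.

1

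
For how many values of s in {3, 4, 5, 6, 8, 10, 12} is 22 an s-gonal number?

s = 3: P(3, 6) = 21 and P(3, 7) = 28; 22 is not s-gonal.
s = 4: P(4, 4) = 16 and P(4, 5) = 25; 22 is not s-gonal.
s = 5: P(5, 4) = 22. ✓
s = 6: P(6, 3) = 15 and P(6, 4) = 28; 22 is not s-gonal.
s = 8: P(8, 3) = 21 and P(8, 4) = 40; 22 is not s-gonal.
s = 10: P(10, 2) = 10 and P(10, 3) = 27; 22 is not s-gonal.
s = 12: P(12, 2) = 12 and P(12, 3) = 33; 22 is not s-gonal.
Hits: s ∈ {5} → 1.

1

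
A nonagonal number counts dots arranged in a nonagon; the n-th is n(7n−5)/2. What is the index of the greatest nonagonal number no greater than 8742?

50

Solve n(7n−5)/2 ≤ 8742 for integer n.
n = 50 gives 8625 ≤ 8742, while n = 51 gives 8976 > 8742; so the answer is index 50.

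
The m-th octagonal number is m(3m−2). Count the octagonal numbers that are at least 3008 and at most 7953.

20

The n-th octagonal number is n(3n−2).
Smallest index with value ≥ 3008: n = 32 (giving 3008).
Largest index with value ≤ 7953: n = 51 (giving 7701).
Indices 32 through 51: 20 terms.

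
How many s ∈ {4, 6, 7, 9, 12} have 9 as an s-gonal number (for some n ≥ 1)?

2

s = 4: P(4, 3) = 9. ✓
s = 6: P(6, 2) = 6 and P(6, 3) = 15; 9 is not s-gonal.
s = 7: P(7, 2) = 7 and P(7, 3) = 18; 9 is not s-gonal.
s = 9: P(9, 2) = 9. ✓
s = 12: P(12, 1) = 1 and P(12, 2) = 12; 9 is not s-gonal.
Hits: s ∈ {4, 9} → 2.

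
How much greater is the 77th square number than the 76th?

153

n² − (n−1)² = 2n − 1, so 77² − 76² = 2·77 − 1 = 153.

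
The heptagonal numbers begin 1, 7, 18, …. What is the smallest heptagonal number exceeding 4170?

4347

Solve n(5n−3)/2 > 4170 for integer n.
The largest n with value ≤ 4170 is 41 (since 4141 ≤ 4170 < 4347), so the first above is n = 42, value 4347.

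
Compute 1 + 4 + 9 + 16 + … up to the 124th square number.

Σ_{i=1}^{124} i² = 124·125·249/6 = 643250.

643250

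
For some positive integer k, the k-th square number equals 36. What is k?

We need n² = 36, so n = √36 = 6.

6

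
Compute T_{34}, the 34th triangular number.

The 34th triangular number is n(n+1)/2 with n = 34.
34·35/2 = 1190/2 = 595.

595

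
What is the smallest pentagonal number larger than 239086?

Solve n(3n−1)/2 > 239086 for integer n.
The largest n with value ≤ 239086 is 399 (since 238602 ≤ 239086 < 239800), so the first above is n = 400, value 239800.

239800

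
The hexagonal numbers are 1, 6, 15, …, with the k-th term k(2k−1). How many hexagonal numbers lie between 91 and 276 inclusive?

6

The n-th hexagonal number is n(2n−1).
Smallest index with value ≥ 91: n = 7 (giving 91).
Largest index with value ≤ 276: n = 12 (giving 276).
Indices 7 through 12: 6 terms.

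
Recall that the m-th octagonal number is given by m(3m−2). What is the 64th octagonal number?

12160

The 64th octagonal number is n(3n−2) with n = 64.
64·(3·64 − 2) = 64·190 = 12160.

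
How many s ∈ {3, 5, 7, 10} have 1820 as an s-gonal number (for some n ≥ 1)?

1

s = 3: P(3, 59) = 1770 and P(3, 60) = 1830; 1820 is not s-gonal.
s = 5: P(5, 35) = 1820. ✓
s = 7: P(7, 27) = 1782 and P(7, 28) = 1918; 1820 is not s-gonal.
s = 10: P(10, 21) = 1701 and P(10, 22) = 1870; 1820 is not s-gonal.
Hits: s ∈ {5} → 1.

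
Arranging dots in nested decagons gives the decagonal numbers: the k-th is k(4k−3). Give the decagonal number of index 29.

The 29th decagonal number is n(4n−3) with n = 29.
29·(4·29 − 3) = 29·113 = 3277.

3277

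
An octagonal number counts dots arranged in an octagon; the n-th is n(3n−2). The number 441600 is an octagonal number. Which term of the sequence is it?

384

Set n(3n−2) = 441600, giving 3n² − 2n − 441600 = 0.
So n = (2 + 2302) / 6 = 2304/6 = 384.
Check: 384·(3·384 − 2) = 441600. ✓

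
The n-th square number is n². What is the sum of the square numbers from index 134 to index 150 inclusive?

343196

Σ_{i=134}^{150} i² = 1136275 − 793079 = 343196.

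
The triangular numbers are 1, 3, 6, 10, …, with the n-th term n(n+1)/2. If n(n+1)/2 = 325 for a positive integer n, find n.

Set n(n+1)/2 = 325, giving n² + n − 650 = 0.
The discriminant is 1 + 8·325 = 2601, and √2601 = 51.
So n = (-1 + 51) / 2 = 50/2 = 25.

25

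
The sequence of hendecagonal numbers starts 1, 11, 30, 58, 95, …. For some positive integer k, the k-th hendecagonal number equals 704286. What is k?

396

Set n(9n−7)/2 = 704286, giving 9n² − 7n − 1408572 = 0.
The discriminant is 49 + 72·704286 = 50708641, and √50708641 = 7121.
So n = (7 + 7121) / 18 = 7128/18 = 396.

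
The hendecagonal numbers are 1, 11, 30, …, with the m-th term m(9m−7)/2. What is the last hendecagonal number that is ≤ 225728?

Solve n(9n−7)/2 ≤ 225728 for integer n.
n = 224 gives 225008 ≤ 225728, while n = 225 gives 227025 > 225728; so the answer is 225008.

225008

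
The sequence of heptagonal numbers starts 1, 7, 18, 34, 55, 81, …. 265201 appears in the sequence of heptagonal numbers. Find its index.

Set n(5n−3)/2 = 265201, giving 5n² − 3n − 530402 = 0.
So n = (3 + 3257) / 10 = 3260/10 = 326.

326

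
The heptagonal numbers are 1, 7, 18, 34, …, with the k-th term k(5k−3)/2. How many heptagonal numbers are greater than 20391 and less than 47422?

The n-th heptagonal number is n(5n−3)/2.
Smallest index with value > 20391: n = 91 (giving 20566).
Largest index with value < 47422: n = 138 (giving 47403).
Indices 91 through 138: 48 terms.

48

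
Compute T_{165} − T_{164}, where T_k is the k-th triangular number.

Consecutive triangular numbers differ by n: T_{165} − T_{164} = 165.

165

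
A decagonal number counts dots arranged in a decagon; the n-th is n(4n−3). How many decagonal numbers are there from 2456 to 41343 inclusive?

The n-th decagonal number is n(4n−3).
Smallest index with value ≥ 2456: n = 26 (giving 2626).
Largest index with value ≤ 41343: n = 102 (giving 41310).
Indices 26 through 102: 77 terms.

77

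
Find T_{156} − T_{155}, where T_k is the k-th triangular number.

Consecutive triangular numbers differ by n: T_{156} − T_{155} = 156.

156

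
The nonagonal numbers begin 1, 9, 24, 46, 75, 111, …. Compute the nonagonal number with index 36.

4446

The 36th nonagonal number is n(7n−5)/2 with n = 36.
36·(7·36 − 5)/2 = 36·247/2 = 4446.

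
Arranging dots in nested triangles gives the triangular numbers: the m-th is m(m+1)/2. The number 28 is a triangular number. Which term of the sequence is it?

Set n(n+1)/2 = 28, giving n² + n − 56 = 0.
So n = (-1 + 15) / 2 = 14/2 = 7.
Check: 7·8/2 = 28. ✓

7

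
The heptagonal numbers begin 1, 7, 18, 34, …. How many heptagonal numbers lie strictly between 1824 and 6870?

25

The n-th heptagonal number is n(5n−3)/2.
Smallest index with value > 1824: n = 28 (giving 1918).
Largest index with value < 6870: n = 52 (giving 6682).
Indices 28 through 52: 25 terms.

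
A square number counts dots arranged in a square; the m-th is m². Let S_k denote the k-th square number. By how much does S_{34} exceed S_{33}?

67

n² − (n−1)² = 2n − 1, so 34² − 33² = 2·34 − 1 = 67.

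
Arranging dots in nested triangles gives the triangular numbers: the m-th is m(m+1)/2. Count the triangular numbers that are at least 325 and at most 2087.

The n-th triangular number is n(n+1)/2.
Smallest index with value ≥ 325: n = 25 (giving 325).
Largest index with value ≤ 2087: n = 64 (giving 2080).
Indices 25 through 64: 40 terms.

40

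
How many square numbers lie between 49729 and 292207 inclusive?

318

The n-th square number is n².
Smallest index with value ≥ 49729: n = 223 (giving 49729).
Largest index with value ≤ 292207: n = 540 (giving 291600).
Indices 223 through 540: 318 terms.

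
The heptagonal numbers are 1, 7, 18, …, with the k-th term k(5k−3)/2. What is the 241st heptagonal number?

The 241st heptagonal number is n(5n−3)/2 with n = 241.
241·(5·241 − 3)/2 = 241·1202/2 = 241·601 = 144841.

144841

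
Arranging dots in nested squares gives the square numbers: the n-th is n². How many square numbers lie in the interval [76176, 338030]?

The n-th square number is n².
Smallest index with value ≥ 76176: n = 276 (giving 76176).
Largest index with value ≤ 338030: n = 581 (giving 337561).
Indices 276 through 581: 306 terms.

306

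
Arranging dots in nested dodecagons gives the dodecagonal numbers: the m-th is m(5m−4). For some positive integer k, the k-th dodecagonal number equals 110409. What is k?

149

Set n(5n−4) = 110409, giving 5n² − 4n − 110409 = 0.
The discriminant is 16 + 20·110409 = 2208196, and √2208196 = 1486.
So n = (4 + 1486) / 10 = 1490/10 = 149.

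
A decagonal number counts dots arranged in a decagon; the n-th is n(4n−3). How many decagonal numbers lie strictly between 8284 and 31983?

The n-th decagonal number is n(4n−3).
Smallest index with value > 8284: n = 46 (giving 8326).
Largest index with value < 31983: n = 89 (giving 31417).
Indices 46 through 89: 44 terms.

44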